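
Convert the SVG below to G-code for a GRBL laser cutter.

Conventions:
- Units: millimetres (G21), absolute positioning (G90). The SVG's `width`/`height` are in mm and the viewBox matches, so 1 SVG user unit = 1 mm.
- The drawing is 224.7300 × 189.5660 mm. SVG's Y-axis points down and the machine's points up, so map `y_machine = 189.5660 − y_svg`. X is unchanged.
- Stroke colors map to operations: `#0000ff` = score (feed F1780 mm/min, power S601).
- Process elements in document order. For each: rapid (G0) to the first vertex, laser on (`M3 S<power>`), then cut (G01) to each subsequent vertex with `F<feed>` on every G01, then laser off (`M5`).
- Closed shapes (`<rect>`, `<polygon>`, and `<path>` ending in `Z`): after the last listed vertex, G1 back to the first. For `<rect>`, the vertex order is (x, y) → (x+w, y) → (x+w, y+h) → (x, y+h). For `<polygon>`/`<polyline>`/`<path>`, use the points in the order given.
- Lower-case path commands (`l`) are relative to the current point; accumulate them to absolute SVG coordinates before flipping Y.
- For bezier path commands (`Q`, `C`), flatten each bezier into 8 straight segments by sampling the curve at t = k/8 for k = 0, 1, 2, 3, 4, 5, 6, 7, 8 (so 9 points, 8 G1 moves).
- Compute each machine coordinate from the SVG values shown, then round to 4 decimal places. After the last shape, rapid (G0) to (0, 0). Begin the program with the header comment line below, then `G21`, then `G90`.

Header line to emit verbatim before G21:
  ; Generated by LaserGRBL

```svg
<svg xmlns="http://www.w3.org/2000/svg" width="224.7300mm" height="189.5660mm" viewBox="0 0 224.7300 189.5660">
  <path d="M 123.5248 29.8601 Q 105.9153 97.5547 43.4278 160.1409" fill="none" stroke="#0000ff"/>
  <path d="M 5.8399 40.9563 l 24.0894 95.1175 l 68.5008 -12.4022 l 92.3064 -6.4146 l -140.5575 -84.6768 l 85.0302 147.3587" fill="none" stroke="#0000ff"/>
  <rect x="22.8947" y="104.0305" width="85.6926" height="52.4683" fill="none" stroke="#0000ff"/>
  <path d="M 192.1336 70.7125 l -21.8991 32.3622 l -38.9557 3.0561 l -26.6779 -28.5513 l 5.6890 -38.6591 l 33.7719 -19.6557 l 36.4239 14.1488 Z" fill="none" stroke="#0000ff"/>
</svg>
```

Since the viewBox matches the mm dimensions, user units are millimetres directly. The only transform is the Y-flip y_m = 189.5660 − y_svg.

Shape 1 is a quadratic bezier drawn with `<path>`. Its stroke #0000ff means score at S601, F1780. After flipping Y the toolpath is (123.5248,159.7059) → (118.4212,142.8621) → (111.9152,126.1779) → (104.0067,109.6533) → (94.6958,93.2884) → (83.9825,77.0831) → (71.8667,61.0375) → (58.3485,45.1515) → (43.4278,29.4251).

Shape 2 is a open polyline drawn with `<path>`. Its stroke #0000ff means score at S601, F1780. After flipping Y the toolpath is (5.8399,148.6097) → (29.9293,53.4922) → (98.4301,65.8944) → (190.7365,72.3090) → (50.1790,156.9858) → (135.2092,9.6271).

Shape 3 is a rectangle drawn with `<rect>`. Its stroke #0000ff means score at S601, F1780. After flipping Y the toolpath is (22.8947,85.5355) → (108.5873,85.5355) → (108.5873,33.0672) → (22.8947,33.0672) → (22.8947,85.5355), returning to the start.

Shape 4 is a regular polygon drawn with `<path>`. Its stroke #0000ff means score at S601, F1780. After flipping Y the toolpath is (192.1336,118.8535) → (170.2345,86.4913) → (131.2788,83.4352) → (104.6009,111.9865) → (110.2899,150.6456) → (144.0618,170.3013) → (180.4857,156.1525) → (192.1336,118.8535), returning to the start.

; Generated by LaserGRBL
G21
G90
G0 X123.5248 Y159.7059
M3 S601
G01 X118.4212 Y142.8621 F1780
G01 X111.9152 Y126.1779 F1780
G01 X104.0067 Y109.6533 F1780
G01 X94.6958 Y93.2884 F1780
G01 X83.9825 Y77.0831 F1780
G01 X71.8667 Y61.0375 F1780
G01 X58.3485 Y45.1515 F1780
G01 X43.4278 Y29.4251 F1780
M5
G0 X5.8399 Y148.6097
M3 S601
G01 X29.9293 Y53.4922 F1780
G01 X98.4301 Y65.8944 F1780
G01 X190.7365 Y72.3090 F1780
G01 X50.1790 Y156.9858 F1780
G01 X135.2092 Y9.6271 F1780
M5
G0 X22.8947 Y85.5355
M3 S601
G01 X108.5873 Y85.5355 F1780
G01 X108.5873 Y33.0672 F1780
G01 X22.8947 Y33.0672 F1780
G01 X22.8947 Y85.5355 F1780
M5
G0 X192.1336 Y118.8535
M3 S601
G01 X170.2345 Y86.4913 F1780
G01 X131.2788 Y83.4352 F1780
G01 X104.6009 Y111.9865 F1780
G01 X110.2899 Y150.6456 F1780
G01 X144.0618 Y170.3013 F1780
G01 X180.4857 Y156.1525 F1780
G01 X192.1336 Y118.8535 F1780
M5
G0 X0.0000 Y0.0000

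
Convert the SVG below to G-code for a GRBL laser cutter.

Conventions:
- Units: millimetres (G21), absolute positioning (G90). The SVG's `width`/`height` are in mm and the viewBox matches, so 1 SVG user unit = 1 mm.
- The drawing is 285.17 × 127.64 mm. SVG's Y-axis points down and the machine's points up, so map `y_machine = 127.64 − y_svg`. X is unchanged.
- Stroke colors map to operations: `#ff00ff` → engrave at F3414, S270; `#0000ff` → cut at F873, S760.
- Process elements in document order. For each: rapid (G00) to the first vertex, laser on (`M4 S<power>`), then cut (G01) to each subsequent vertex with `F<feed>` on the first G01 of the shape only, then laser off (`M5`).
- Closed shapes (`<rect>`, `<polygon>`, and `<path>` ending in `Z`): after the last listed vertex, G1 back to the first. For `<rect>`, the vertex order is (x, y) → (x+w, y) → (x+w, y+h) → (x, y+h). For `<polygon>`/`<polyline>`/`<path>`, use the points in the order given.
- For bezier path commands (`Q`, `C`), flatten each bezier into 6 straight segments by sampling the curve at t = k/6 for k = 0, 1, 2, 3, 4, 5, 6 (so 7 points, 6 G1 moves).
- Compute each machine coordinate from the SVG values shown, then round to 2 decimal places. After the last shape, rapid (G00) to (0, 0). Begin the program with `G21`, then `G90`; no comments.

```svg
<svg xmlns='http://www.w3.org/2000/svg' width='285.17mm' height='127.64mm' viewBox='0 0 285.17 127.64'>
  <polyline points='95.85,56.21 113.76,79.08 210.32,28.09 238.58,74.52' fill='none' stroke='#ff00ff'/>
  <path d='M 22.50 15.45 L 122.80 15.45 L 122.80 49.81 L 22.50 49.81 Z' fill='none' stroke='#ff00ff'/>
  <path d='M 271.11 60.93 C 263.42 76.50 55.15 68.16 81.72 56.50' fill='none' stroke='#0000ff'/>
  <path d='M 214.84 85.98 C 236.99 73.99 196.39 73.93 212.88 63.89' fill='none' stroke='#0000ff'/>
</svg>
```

G21
G90
G00 X95.85 Y71.43
M4 S270
G01 X113.76 Y48.56 F3414
G01 X210.32 Y99.55
G01 X238.58 Y53.12
M5
G00 X22.50 Y112.19
M4 S270
G01 X122.80 Y112.19 F3414
G01 X122.80 Y77.83
G01 X22.50 Y77.83
G01 X22.50 Y112.19
M5
G00 X271.11 Y66.71
M4 S760
G01 X252.57 Y60.82 F873
G01 X212.69 Y58.35
G01 X163.57 Y58.71
G01 X117.30 Y61.35
G01 X85.99 Y65.68
G01 X81.72 Y71.14
M5
G00 X214.84 Y41.66
M4 S760
G01 X221.24 Y46.76 F873
G01 X220.51 Y50.48
G01 X215.98 Y53.44
G01 X210.98 Y56.23
G01 X208.84 Y59.46
G01 X212.88 Y63.75
M5
G00 X0.00 Y0.00

1 u = 1 mm; y_m = 127.64 − y.

[1] `<polyline>` open polyline, #ff00ff→engrave S270 F3414: (95.85,71.43) → (113.76,48.56) → (210.32,99.55) → (238.58,53.12)

[2] `<path>` rectangle, #ff00ff→engrave S270 F3414: (22.50,112.19) → (122.80,112.19) → (122.80,77.83) → (22.50,77.83) → (22.50,112.19) (closed)

[3] `<path>` cubic bezier, #0000ff→cut S760 F873: (271.11,66.71) → (252.57,60.82) → (212.69,58.35) → (163.57,58.71) → (117.30,61.35) → (85.99,65.68) → (81.72,71.14)

[4] `<path>` cubic bezier, #0000ff→cut S760 F873: (214.84,41.66) → (221.24,46.76) → (220.51,50.48) → (215.98,53.44) → (210.98,56.23) → (208.84,59.46) → (212.88,63.75)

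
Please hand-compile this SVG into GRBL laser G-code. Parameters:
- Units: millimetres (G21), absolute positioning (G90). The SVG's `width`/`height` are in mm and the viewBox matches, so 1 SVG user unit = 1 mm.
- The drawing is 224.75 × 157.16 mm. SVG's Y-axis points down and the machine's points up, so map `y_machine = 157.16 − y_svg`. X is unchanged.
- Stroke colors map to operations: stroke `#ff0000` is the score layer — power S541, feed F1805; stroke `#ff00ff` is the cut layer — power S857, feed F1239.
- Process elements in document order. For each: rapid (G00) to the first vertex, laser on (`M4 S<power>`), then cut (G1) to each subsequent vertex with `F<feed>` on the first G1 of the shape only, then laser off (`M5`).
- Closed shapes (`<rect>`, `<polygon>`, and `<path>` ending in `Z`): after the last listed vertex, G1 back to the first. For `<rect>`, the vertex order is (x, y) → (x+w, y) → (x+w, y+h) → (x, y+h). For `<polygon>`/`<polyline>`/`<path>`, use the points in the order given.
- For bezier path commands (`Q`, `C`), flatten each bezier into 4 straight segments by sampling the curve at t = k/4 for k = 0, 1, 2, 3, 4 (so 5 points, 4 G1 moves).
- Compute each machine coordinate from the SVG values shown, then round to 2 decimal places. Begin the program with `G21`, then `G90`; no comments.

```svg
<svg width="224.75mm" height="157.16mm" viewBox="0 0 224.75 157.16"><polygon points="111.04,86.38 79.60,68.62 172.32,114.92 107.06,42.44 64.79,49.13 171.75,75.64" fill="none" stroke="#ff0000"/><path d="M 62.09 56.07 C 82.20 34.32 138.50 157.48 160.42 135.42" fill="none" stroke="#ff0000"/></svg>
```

G21
G90
G00 X111.04 Y70.78
M4 S541
G1 X79.60 Y88.54 F1805
G1 X172.32 Y42.24
G1 X107.06 Y114.72
G1 X64.79 Y108.03
G1 X171.75 Y81.52
G1 X111.04 Y70.78
M5
G00 X62.09 Y101.09
M4 S541
G1 X82.86 Y94.77 F1805
G1 X110.58 Y61.30
G1 X138.64 Y27.89
G1 X160.42 Y21.74
M5

1 u = 1 mm; y_m = 157.16 − y.

[1] `<polygon>` closed polygon, #ff0000→score S541 F1805: (111.04,70.78) → (79.60,88.54) → (172.32,42.24) → (107.06,114.72) → (64.79,108.03) → (171.75,81.52) → (111.04,70.78) (closed)

[2] `<path>` cubic bezier, #ff0000→score S541 F1805: (62.09,101.09) → (82.86,94.77) → (110.58,61.30) → (138.64,27.89) → (160.42,21.74)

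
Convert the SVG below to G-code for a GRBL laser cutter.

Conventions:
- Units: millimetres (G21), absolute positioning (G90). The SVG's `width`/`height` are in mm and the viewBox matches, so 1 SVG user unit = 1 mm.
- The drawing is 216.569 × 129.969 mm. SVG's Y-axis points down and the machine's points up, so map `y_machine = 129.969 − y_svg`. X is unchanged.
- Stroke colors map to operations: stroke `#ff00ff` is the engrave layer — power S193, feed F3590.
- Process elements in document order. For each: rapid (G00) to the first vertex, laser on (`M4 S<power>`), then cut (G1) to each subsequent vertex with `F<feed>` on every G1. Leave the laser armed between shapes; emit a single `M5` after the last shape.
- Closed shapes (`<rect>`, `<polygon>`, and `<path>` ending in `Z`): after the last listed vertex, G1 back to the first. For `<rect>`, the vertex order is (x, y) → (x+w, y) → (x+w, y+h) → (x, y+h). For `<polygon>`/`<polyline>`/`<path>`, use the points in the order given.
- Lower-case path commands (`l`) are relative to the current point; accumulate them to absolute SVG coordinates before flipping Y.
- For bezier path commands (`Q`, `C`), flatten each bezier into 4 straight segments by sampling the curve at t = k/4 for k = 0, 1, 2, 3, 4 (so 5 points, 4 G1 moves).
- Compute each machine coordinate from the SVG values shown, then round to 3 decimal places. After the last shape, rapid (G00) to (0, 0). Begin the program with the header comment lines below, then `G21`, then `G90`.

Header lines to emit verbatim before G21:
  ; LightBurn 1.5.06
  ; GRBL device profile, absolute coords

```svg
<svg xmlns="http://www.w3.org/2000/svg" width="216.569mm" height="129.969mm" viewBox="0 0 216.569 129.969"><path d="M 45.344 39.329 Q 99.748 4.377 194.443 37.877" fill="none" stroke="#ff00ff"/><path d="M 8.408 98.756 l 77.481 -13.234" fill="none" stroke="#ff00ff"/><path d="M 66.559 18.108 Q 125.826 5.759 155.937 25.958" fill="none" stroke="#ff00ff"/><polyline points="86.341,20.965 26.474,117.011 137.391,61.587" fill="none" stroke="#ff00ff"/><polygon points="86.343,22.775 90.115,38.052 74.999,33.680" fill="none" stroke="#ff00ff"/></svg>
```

viewBox `0 0 216.569 129.969` with mm width/height → 1 unit = 1 mm. Flip: y_m = 129.969 − y_svg.

**Shape 1** — `<path>` quadratic bezier, stroke `#ff00ff` → engrave (S193, F3590). Control points (SVG): P0=(45.344,39.329), P1=(99.748,4.377), P2=(194.443,37.877); sampled at t=k/4. Machine vertices: (45.344,90.640) → (75.064,103.838) → (109.821,108.479) → (149.614,104.564) → (194.443,92.092). Open path.

**Shape 2** — `<path>` line segment, stroke `#ff00ff` → engrave (S193, F3590). Machine vertices: (8.408,31.213) → (85.889,44.447). Open path.

**Shape 3** — `<path>` quadratic bezier, stroke `#ff00ff` → engrave (S193, F3590). Control points (SVG): P0=(66.559,18.108), P1=(125.826,5.759), P2=(155.937,25.958); sampled at t=k/4. Machine vertices: (66.559,111.861) → (94.370,116.001) → (118.537,116.073) → (139.059,112.076) → (155.937,104.011). Open path.

**Shape 4** — `<polyline>` open polyline, stroke `#ff00ff` → engrave (S193, F3590). Machine vertices: (86.341,109.004) → (26.474,12.958) → (137.391,68.382). Open path.

**Shape 5** — `<polygon>` regular polygon, stroke `#ff00ff` → engrave (S193, F3590). Machine vertices: (86.343,107.194) → (90.115,91.917) → (74.999,96.289) → (86.343,107.194). Closed: final G1 returns to the first vertex.

; LightBurn 1.5.06
; GRBL device profile, absolute coords
G21
G90
G00 X45.344 Y90.640
M4 S193
G1 X75.064 Y103.838 F3590
G1 X109.821 Y108.479 F3590
G1 X149.614 Y104.564 F3590
G1 X194.443 Y92.092 F3590
G00 X8.408 Y31.213
M4 S193
G1 X85.889 Y44.447 F3590
G00 X66.559 Y111.861
M4 S193
G1 X94.370 Y116.001 F3590
G1 X118.537 Y116.073 F3590
G1 X139.059 Y112.076 F3590
G1 X155.937 Y104.011 F3590
G00 X86.341 Y109.004
M4 S193
G1 X26.474 Y12.958 F3590
G1 X137.391 Y68.382 F3590
G00 X86.343 Y107.194
M4 S193
G1 X90.115 Y91.917 F3590
G1 X74.999 Y96.289 F3590
G1 X86.343 Y107.194 F3590
M5
G00 X0.000 Y0.000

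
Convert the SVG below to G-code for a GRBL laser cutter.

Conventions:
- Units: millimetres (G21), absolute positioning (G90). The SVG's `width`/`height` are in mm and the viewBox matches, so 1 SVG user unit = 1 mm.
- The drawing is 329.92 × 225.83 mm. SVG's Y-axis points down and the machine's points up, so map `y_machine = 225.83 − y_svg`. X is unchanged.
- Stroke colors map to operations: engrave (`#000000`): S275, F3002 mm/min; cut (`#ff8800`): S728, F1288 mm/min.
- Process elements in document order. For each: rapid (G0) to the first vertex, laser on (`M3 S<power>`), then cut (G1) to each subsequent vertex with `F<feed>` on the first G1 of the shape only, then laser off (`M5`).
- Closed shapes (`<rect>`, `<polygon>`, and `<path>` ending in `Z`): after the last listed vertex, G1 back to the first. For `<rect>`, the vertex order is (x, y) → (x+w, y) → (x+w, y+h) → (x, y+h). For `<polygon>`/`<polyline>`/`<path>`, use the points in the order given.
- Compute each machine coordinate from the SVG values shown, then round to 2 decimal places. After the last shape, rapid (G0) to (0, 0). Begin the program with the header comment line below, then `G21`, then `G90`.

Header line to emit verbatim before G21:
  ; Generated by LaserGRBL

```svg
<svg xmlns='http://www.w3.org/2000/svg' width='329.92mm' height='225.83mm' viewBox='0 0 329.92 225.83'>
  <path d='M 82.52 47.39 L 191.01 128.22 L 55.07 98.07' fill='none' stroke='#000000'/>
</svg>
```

Since the viewBox matches the mm dimensions, user units are millimetres directly. The only transform is the Y-flip y_m = 225.83 − y_svg.

Shape 1 is a open polyline drawn with `<path>`. Its stroke #000000 means engrave at S275, F3002. After flipping Y the toolpath is (82.52,178.44) → (191.01,97.61) → (55.07,127.76).

; Generated by LaserGRBL
G21
G90
G0 X82.52 Y178.44
M3 S275
G1 X191.01 Y97.61 F3002
G1 X55.07 Y127.76
M5
G0 X0.00 Y0.00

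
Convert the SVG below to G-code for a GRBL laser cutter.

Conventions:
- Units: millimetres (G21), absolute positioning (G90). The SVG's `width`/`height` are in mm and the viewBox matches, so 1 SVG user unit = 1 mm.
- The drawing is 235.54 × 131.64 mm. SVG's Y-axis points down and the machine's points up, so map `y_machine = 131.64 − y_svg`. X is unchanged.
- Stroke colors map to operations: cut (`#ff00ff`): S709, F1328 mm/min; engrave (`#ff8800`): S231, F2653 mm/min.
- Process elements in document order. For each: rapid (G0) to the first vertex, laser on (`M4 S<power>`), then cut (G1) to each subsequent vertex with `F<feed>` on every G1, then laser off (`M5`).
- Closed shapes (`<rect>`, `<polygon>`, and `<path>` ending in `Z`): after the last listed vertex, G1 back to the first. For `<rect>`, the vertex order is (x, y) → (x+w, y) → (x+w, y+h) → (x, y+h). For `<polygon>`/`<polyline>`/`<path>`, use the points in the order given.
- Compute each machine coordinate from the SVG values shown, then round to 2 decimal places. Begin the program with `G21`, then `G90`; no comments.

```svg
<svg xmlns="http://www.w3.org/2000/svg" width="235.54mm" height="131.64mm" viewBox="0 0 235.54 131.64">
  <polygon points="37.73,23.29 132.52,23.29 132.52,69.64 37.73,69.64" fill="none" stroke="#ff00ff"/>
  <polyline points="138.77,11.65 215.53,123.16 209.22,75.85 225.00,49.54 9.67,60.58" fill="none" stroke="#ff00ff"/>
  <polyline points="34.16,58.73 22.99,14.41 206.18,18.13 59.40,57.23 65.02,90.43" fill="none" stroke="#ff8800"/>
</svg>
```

Since the viewBox matches the mm dimensions, user units are millimetres directly. The only transform is the Y-flip y_m = 131.64 − y_svg.

Shape 1 is a rectangle drawn with `<polygon>`. Its stroke #ff00ff means cut at S709, F1328. After flipping Y the toolpath is (37.73,108.35) → (132.52,108.35) → (132.52,62.00) → (37.73,62.00) → (37.73,108.35), returning to the start.

Shape 2 is a open polyline drawn with `<polyline>`. Its stroke #ff00ff means cut at S709, F1328. After flipping Y the toolpath is (138.77,119.99) → (215.53,8.48) → (209.22,55.79) → (225.00,82.10) → (9.67,71.06).

Shape 3 is a open polyline drawn with `<polyline>`. Its stroke #ff8800 means engrave at S231, F2653. After flipping Y the toolpath is (34.16,72.91) → (22.99,117.23) → (206.18,113.51) → (59.40,74.41) → (65.02,41.21).

G21
G90
G0 X37.73 Y108.35
M4 S709
G1 X132.52 Y108.35 F1328
G1 X132.52 Y62.00 F1328
G1 X37.73 Y62.00 F1328
G1 X37.73 Y108.35 F1328
M5
G0 X138.77 Y119.99
M4 S709
G1 X215.53 Y8.48 F1328
G1 X209.22 Y55.79 F1328
G1 X225.00 Y82.10 F1328
G1 X9.67 Y71.06 F1328
M5
G0 X34.16 Y72.91
M4 S231
G1 X22.99 Y117.23 F2653
G1 X206.18 Y113.51 F2653
G1 X59.40 Y74.41 F2653
G1 X65.02 Y41.21 F2653
M5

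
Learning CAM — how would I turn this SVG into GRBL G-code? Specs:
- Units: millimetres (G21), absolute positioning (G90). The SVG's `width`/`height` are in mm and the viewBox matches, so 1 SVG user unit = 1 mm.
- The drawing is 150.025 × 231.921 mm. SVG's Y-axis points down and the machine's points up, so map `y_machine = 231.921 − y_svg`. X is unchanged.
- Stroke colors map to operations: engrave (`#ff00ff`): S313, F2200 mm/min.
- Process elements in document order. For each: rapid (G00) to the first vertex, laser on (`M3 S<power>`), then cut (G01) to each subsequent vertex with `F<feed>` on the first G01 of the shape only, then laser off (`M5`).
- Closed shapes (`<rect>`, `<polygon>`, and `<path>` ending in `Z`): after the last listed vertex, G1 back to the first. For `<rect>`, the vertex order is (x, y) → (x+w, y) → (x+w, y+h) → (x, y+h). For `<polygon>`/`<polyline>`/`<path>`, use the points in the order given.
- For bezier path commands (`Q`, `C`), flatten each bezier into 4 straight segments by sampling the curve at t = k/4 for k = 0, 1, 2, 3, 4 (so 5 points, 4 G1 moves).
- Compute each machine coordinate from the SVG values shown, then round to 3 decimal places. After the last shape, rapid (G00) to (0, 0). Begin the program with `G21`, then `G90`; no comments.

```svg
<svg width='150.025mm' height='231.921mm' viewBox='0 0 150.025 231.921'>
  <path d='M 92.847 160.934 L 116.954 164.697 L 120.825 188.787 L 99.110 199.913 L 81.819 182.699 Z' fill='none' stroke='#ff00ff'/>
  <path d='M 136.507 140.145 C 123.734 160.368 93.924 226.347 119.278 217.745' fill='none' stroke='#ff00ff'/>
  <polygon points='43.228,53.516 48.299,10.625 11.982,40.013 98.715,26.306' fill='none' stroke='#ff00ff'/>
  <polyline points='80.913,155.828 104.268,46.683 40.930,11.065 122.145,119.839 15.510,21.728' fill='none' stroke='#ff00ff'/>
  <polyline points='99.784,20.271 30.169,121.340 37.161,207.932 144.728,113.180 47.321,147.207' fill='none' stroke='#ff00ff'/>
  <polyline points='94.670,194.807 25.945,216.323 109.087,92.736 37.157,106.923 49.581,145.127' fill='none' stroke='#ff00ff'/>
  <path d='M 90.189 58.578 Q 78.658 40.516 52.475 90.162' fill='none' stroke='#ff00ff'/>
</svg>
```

G21
G90
G00 X92.847 Y70.987
M3 S313
G01 X116.954 Y67.224 F2200
G01 X120.825 Y43.134
G01 X99.110 Y32.008
G01 X81.819 Y49.222
G01 X92.847 Y70.987
M5
G00 X136.507 Y91.776
M3 S313
G01 X124.861 Y69.910 F2200
G01 X113.595 Y42.167
G01 X109.478 Y19.828
G01 X119.278 Y14.176
M5
G00 X43.228 Y178.405
M3 S313
G01 X48.299 Y221.296 F2200
G01 X11.982 Y191.908
G01 X98.715 Y205.615
G01 X43.228 Y178.405
M5
G00 X80.913 Y76.093
M3 S313
G01 X104.268 Y185.238 F2200
G01 X40.930 Y220.856
G01 X122.145 Y112.082
G01 X15.510 Y210.193
M5
G00 X99.784 Y211.650
M3 S313
G01 X30.169 Y110.581 F2200
G01 X37.161 Y23.989
G01 X144.728 Y118.741
G01 X47.321 Y84.714
M5
G00 X94.670 Y37.114
M3 S313
G01 X25.945 Y15.598 F2200
G01 X109.087 Y139.185
G01 X37.157 Y124.998
G01 X49.581 Y86.794
M5
G00 X90.189 Y173.343
M3 S313
G01 X83.508 Y178.142 F2200
G01 X74.995 Y174.478
G01 X64.651 Y162.350
G01 X52.475 Y141.759
M5
G00 X0.000 Y0.000

viewBox `0 0 150.025 231.921` with mm width/height → 1 unit = 1 mm. Flip: y_m = 231.921 − y_svg.

**Shape 1** — `<path>` regular polygon, stroke `#ff00ff` → engrave (S313, F2200). Machine vertices: (92.847,70.987) → (116.954,67.224) → (120.825,43.134) → (99.110,32.008) → (81.819,49.222) → (92.847,70.987). Closed: final G1 returns to the first vertex.

**Shape 2** — `<path>` cubic bezier, stroke `#ff00ff` → engrave (S313, F2200). Control points (SVG): P0=(136.507,140.145), P1=(123.734,160.368), P2=(93.924,226.347), P3=(119.278,217.745); sampled at t=k/4. Machine vertices: (136.507,91.776) → (124.861,69.910) → (113.595,42.167) → (109.478,19.828) → (119.278,14.176). Open path.

**Shape 3** — `<polygon>` closed polygon, stroke `#ff00ff` → engrave (S313, F2200). Machine vertices: (43.228,178.405) → (48.299,221.296) → (11.982,191.908) → (98.715,205.615) → (43.228,178.405). Closed: final G1 returns to the first vertex.

**Shape 4** — `<polyline>` open polyline, stroke `#ff00ff` → engrave (S313, F2200). Machine vertices: (80.913,76.093) → (104.268,185.238) → (40.930,220.856) → (122.145,112.082) → (15.510,210.193). Open path.

**Shape 5** — `<polyline>` open polyline, stroke `#ff00ff` → engrave (S313, F2200). Machine vertices: (99.784,211.650) → (30.169,110.581) → (37.161,23.989) → (144.728,118.741) → (47.321,84.714). Open path.

**Shape 6** — `<polyline>` open polyline, stroke `#ff00ff` → engrave (S313, F2200). Machine vertices: (94.670,37.114) → (25.945,15.598) → (109.087,139.185) → (37.157,124.998) → (49.581,86.794). Open path.

**Shape 7** — `<path>` quadratic bezier, stroke `#ff00ff` → engrave (S313, F2200). Control points (SVG): P0=(90.189,58.578), P1=(78.658,40.516), P2=(52.475,90.162); sampled at t=k/4. Machine vertices: (90.189,173.343) → (83.508,178.142) → (74.995,174.478) → (64.651,162.350) → (52.475,141.759). Open path.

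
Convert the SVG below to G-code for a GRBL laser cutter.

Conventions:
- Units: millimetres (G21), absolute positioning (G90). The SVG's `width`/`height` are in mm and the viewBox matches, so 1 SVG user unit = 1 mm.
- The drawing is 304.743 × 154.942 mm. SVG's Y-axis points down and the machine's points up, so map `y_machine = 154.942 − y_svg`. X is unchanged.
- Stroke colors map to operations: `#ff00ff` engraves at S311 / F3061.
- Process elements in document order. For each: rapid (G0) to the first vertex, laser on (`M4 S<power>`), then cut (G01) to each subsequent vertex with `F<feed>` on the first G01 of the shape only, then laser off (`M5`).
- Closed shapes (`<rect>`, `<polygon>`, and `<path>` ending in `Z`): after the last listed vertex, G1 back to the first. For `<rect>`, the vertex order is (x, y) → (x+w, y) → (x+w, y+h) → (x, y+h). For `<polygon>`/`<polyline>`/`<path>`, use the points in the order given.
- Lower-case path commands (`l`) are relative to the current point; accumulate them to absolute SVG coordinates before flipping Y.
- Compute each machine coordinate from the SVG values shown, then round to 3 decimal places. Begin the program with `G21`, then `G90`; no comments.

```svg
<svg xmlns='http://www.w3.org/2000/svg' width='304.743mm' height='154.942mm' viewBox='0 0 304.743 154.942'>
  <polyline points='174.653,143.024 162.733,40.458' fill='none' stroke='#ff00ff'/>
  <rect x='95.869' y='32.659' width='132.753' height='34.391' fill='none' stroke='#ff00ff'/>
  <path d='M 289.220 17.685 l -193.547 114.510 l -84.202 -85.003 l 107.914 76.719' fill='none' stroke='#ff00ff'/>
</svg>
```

viewBox `0 0 304.743 154.942` with mm width/height → 1 unit = 1 mm. Flip: y_m = 154.942 − y_svg.

**Shape 1** — `<polyline>` line segment, stroke `#ff00ff` → engrave (S311, F3061). Machine vertices: (174.653,11.918) → (162.733,114.484). Open path.

**Shape 2** — `<rect>` rectangle, stroke `#ff00ff` → engrave (S311, F3061). Machine vertices: (95.869,122.283) → (228.622,122.283) → (228.622,87.892) → (95.869,87.892) → (95.869,122.283). Closed: final G1 returns to the first vertex.

**Shape 3** — `<path>` open polyline, stroke `#ff00ff` → engrave (S311, F3061). Machine vertices: (289.220,137.257) → (95.673,22.747) → (11.471,107.750) → (119.385,31.031). Open path.

G21
G90
G0 X174.653 Y11.918
M4 S311
G01 X162.733 Y114.484 F3061
M5
G0 X95.869 Y122.283
M4 S311
G01 X228.622 Y122.283 F3061
G01 X228.622 Y87.892
G01 X95.869 Y87.892
G01 X95.869 Y122.283
M5
G0 X289.220 Y137.257
M4 S311
G01 X95.673 Y22.747 F3061
G01 X11.471 Y107.750
G01 X119.385 Y31.031
M5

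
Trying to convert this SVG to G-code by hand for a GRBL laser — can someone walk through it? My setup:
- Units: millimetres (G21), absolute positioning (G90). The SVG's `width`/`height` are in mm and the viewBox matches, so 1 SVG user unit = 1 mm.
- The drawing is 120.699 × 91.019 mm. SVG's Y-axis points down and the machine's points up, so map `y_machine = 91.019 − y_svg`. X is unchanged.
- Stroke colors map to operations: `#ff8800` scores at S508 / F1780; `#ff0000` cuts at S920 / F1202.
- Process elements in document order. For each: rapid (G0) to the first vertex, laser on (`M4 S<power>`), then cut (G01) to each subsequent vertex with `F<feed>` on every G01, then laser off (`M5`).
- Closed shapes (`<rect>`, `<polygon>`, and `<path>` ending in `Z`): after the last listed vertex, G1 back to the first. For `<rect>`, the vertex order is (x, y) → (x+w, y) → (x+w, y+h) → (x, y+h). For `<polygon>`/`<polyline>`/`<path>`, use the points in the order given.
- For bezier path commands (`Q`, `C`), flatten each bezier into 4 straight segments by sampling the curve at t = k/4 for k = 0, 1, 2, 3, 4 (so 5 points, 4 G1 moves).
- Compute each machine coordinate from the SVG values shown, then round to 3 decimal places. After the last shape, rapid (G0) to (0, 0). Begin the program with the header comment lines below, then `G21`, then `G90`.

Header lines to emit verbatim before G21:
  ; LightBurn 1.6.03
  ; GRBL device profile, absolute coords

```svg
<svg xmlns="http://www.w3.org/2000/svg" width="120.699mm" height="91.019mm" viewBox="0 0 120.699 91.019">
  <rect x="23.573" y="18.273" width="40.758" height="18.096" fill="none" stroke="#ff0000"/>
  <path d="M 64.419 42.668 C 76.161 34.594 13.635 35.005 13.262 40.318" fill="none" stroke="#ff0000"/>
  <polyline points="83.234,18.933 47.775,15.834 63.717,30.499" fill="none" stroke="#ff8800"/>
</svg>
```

; LightBurn 1.6.03
; GRBL device profile, absolute coords
G21
G90
G0 X23.573 Y72.746
M4 S920
G01 X64.331 Y72.746 F1202
G01 X64.331 Y54.650 F1202
G01 X23.573 Y54.650 F1202
G01 X23.573 Y72.746 F1202
M5
G0 X64.419 Y48.351
M4 S920
G01 X61.432 Y52.872 F1202
G01 X43.384 Y54.546 F1202
G01 X23.064 Y53.711 F1202
G01 X13.262 Y50.701 F1202
M5
G0 X83.234 Y72.086
M4 S508
G01 X47.775 Y75.185 F1780
G01 X63.717 Y60.520 F1780
M5
G0 X0.000 Y0.000

viewBox `0 0 120.699 91.019` with mm width/height → 1 unit = 1 mm. Flip: y_m = 91.019 − y_svg.

**Shape 1** — `<rect>` rectangle, stroke `#ff0000` → cut (S920, F1202). Machine vertices: (23.573,72.746) → (64.331,72.746) → (64.331,54.650) → (23.573,54.650) → (23.573,72.746). Closed: final G1 returns to the first vertex.

**Shape 2** — `<path>` cubic bezier, stroke `#ff0000` → cut (S920, F1202). Control points (SVG): P0=(64.419,42.668), P1=(76.161,34.594), P2=(13.635,35.005), P3=(13.262,40.318); sampled at t=k/4. Machine vertices: (64.419,48.351) → (61.432,52.872) → (43.384,54.546) → (23.064,53.711) → (13.262,50.701). Open path.

**Shape 3** — `<polyline>` open polyline, stroke `#ff8800` → score (S508, F1780). Machine vertices: (83.234,72.086) → (47.775,75.185) → (63.717,60.520). Open path.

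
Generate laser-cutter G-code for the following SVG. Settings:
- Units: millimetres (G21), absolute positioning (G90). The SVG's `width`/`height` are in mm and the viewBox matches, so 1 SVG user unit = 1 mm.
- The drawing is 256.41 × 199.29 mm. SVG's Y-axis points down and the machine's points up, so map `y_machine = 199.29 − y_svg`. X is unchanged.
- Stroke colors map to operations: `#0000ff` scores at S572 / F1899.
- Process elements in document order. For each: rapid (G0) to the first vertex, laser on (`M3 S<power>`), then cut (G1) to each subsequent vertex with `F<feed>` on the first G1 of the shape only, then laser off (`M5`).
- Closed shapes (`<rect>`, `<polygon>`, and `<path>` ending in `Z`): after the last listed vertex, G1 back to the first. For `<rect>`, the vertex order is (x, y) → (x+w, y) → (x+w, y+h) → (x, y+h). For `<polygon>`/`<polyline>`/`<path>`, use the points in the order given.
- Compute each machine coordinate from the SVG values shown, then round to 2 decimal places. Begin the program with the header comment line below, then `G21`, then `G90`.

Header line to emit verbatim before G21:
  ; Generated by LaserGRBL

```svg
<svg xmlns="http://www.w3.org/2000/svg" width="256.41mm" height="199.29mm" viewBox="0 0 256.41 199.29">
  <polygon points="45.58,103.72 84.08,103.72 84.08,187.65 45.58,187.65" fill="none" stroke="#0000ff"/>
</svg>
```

; Generated by LaserGRBL
G21
G90
G0 X45.58 Y95.57
M3 S572
G1 X84.08 Y95.57 F1899
G1 X84.08 Y11.64
G1 X45.58 Y11.64
G1 X45.58 Y95.57
M5

Since the viewBox matches the mm dimensions, user units are millimetres directly. The only transform is the Y-flip y_m = 199.29 − y_svg.

Shape 1 is a rectangle drawn with `<polygon>`. Its stroke #0000ff means score at S572, F1899. After flipping Y the toolpath is (45.58,95.57) → (84.08,95.57) → (84.08,11.64) → (45.58,11.64) → (45.58,95.57), returning to the start.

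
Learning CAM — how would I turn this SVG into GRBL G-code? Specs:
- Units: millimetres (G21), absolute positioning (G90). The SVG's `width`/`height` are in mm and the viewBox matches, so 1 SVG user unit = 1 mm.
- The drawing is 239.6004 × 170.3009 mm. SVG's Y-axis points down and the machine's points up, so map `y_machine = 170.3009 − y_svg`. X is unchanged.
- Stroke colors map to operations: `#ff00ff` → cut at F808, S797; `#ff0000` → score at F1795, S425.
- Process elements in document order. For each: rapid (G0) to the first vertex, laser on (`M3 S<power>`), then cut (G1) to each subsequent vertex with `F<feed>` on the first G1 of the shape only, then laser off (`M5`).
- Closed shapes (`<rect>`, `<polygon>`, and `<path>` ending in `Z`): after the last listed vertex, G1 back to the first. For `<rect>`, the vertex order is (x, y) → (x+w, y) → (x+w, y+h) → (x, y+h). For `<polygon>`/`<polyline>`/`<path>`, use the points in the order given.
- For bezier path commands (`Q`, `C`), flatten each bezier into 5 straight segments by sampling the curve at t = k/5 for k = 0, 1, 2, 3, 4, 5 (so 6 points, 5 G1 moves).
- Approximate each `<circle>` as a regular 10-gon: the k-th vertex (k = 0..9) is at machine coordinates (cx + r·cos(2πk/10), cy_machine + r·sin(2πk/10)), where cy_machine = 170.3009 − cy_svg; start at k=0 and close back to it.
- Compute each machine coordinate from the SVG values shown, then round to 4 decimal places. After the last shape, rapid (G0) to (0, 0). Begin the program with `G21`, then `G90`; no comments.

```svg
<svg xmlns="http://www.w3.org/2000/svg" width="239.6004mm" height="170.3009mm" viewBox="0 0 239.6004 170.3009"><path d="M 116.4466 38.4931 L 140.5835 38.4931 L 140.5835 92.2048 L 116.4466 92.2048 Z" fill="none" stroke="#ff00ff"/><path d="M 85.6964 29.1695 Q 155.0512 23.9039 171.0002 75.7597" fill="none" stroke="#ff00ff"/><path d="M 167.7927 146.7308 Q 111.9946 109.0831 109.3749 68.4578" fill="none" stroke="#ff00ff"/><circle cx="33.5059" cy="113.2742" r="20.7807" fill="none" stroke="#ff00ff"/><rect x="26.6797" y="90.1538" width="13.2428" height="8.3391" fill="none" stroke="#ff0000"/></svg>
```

G21
G90
G0 X116.4466 Y131.8078
M3 S797
G1 X140.5835 Y131.8078 F808
G1 X140.5835 Y78.0961
G1 X116.4466 Y78.0961
G1 X116.4466 Y131.8078
M5
G0 X85.6964 Y141.1314
M3 S797
G1 X111.3021 Y140.9528 F808
G1 X132.6353 Y136.2045
G1 X149.6961 Y126.8864
G1 X162.4844 Y112.9987
G1 X171.0002 Y94.5412
M5
G0 X167.7927 Y23.5701
M3 S797
G1 X147.6006 Y38.7483 F808
G1 X131.6628 Y54.1647
G1 X119.9792 Y69.8193
G1 X112.5499 Y85.7121
G1 X109.3749 Y101.8431
M5
G0 X54.2866 Y57.0267
M3 S797
G1 X50.3178 Y69.2413 F808
G1 X39.9275 Y76.7903
G1 X27.0843 Y76.7903
G1 X16.6940 Y69.2413
G1 X12.7252 Y57.0267
G1 X16.6940 Y44.8121
G1 X27.0843 Y37.2631
G1 X39.9275 Y37.2631
G1 X50.3178 Y44.8121
G1 X54.2866 Y57.0267
M5
G0 X26.6797 Y80.1471
M3 S425
G1 X39.9225 Y80.1471 F1795
G1 X39.9225 Y71.8080
G1 X26.6797 Y71.8080
G1 X26.6797 Y80.1471
M5
G0 X0.0000 Y0.0000

1 u = 1 mm; y_m = 170.3009 − y.

[1] `<path>` rectangle, #ff00ff→cut S797 F808: (116.4466,131.8078) → (140.5835,131.8078) → (140.5835,78.0961) → (116.4466,78.0961) → (116.4466,131.8078) (closed)

[2] `<path>` quadratic bezier, #ff00ff→cut S797 F808: (85.6964,141.1314) → (111.3021,140.9528) → (132.6353,136.2045) → (149.6961,126.8864) → (162.4844,112.9987) → (171.0002,94.5412)

[3] `<path>` quadratic bezier, #ff00ff→cut S797 F808: (167.7927,23.5701) → (147.6006,38.7483) → (131.6628,54.1647) → (119.9792,69.8193) → (112.5499,85.7121) → (109.3749,101.8431)

[4] `<circle>` circle, #ff00ff→cut S797 F808: (54.2866,57.0267) → (50.3178,69.2413) → (39.9275,76.7903) → (27.0843,76.7903) → (16.6940,69.2413) → (12.7252,57.0267) → (16.6940,44.8121) → (27.0843,37.2631) → (39.9275,37.2631) → (50.3178,44.8121) → (54.2866,57.0267) (closed)

[5] `<rect>` rectangle, #ff0000→score S425 F1795: (26.6797,80.1471) → (39.9225,80.1471) → (39.9225,71.8080) → (26.6797,71.8080) → (26.6797,80.1471) (closed)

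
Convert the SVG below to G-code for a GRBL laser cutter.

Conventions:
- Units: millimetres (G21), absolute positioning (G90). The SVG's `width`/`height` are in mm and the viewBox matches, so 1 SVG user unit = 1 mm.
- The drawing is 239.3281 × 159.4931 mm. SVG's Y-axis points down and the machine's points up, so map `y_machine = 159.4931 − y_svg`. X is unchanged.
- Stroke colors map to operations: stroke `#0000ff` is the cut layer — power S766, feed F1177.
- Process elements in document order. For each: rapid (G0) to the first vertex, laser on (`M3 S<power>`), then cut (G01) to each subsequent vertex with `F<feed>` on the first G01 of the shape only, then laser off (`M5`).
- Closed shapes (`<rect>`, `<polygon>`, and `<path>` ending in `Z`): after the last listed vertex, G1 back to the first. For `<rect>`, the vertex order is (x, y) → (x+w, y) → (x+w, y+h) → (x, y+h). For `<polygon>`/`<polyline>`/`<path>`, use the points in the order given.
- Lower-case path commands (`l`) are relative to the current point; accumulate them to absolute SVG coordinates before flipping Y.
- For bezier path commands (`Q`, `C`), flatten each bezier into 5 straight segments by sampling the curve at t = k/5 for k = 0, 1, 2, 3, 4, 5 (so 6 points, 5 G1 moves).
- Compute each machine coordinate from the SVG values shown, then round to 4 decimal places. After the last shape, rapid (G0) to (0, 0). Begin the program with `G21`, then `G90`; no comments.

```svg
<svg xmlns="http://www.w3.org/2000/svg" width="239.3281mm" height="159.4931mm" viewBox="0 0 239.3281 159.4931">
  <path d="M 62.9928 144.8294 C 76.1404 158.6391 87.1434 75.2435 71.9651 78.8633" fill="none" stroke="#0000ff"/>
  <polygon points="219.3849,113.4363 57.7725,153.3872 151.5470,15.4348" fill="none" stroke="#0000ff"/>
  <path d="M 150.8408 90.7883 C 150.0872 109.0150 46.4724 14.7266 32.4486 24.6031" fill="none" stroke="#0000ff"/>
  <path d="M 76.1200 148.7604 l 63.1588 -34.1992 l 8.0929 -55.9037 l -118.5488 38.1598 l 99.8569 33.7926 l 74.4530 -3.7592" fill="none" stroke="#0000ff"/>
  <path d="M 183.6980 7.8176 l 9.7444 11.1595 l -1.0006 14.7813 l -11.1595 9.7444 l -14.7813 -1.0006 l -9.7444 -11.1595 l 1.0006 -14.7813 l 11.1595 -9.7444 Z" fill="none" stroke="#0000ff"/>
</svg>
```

G21
G90
G0 X62.9928 Y14.6637
M3 S766
G01 X70.4317 Y16.5688 F1177
G01 X76.2022 Y32.9605
G01 X79.1504 Y54.9963
G01 X78.1226 Y73.8336
G01 X71.9651 Y80.6298
M5
G0 X219.3849 Y46.0568
M3 S766
G01 X57.7725 Y6.1059 F1177
G01 X151.5470 Y144.0583
G01 X219.3849 Y46.0568
M5
G0 X150.8408 Y68.7048
M3 S766
G01 X139.5849 Y69.5372 F1177
G01 X112.8800 Y86.9725
G01 X79.9639 Y110.6102
G01 X50.0742 Y130.0496
G01 X32.4486 Y134.8900
M5
G0 X76.1200 Y10.7327
M3 S766
G01 X139.2788 Y44.9319 F1177
G01 X147.3717 Y100.8356
G01 X28.8229 Y62.6758
G01 X128.6798 Y28.8832
G01 X203.1328 Y32.6424
M5
G0 X183.6980 Y151.6755
M3 S766
G01 X193.4424 Y140.5160 F1177
G01 X192.4418 Y125.7347
G01 X181.2823 Y115.9903
G01 X166.5010 Y116.9909
G01 X156.7566 Y128.1504
G01 X157.7572 Y142.9317
G01 X168.9167 Y152.6761
G01 X183.6980 Y151.6755
M5
G0 X0.0000 Y0.0000

1 u = 1 mm; y_m = 159.4931 − y.

[1] `<path>` cubic bezier, #0000ff→cut S766 F1177: (62.9928,14.6637) → (70.4317,16.5688) → (76.2022,32.9605) → (79.1504,54.9963) → (78.1226,73.8336) → (71.9651,80.6298)

[2] `<polygon>` closed polygon, #0000ff→cut S766 F1177: (219.3849,46.0568) → (57.7725,6.1059) → (151.5470,144.0583) → (219.3849,46.0568) (closed)

[3] `<path>` cubic bezier, #0000ff→cut S766 F1177: (150.8408,68.7048) → (139.5849,69.5372) → (112.8800,86.9725) → (79.9639,110.6102) → (50.0742,130.0496) → (32.4486,134.8900)

[4] `<path>` open polyline, #0000ff→cut S766 F1177: (76.1200,10.7327) → (139.2788,44.9319) → (147.3717,100.8356) → (28.8229,62.6758) → (128.6798,28.8832) → (203.1328,32.6424)

[5] `<path>` regular polygon, #0000ff→cut S766 F1177: (183.6980,151.6755) → (193.4424,140.5160) → (192.4418,125.7347) → (181.2823,115.9903) → (166.5010,116.9909) → (156.7566,128.1504) → (157.7572,142.9317) → (168.9167,152.6761) → (183.6980,151.6755) (closed)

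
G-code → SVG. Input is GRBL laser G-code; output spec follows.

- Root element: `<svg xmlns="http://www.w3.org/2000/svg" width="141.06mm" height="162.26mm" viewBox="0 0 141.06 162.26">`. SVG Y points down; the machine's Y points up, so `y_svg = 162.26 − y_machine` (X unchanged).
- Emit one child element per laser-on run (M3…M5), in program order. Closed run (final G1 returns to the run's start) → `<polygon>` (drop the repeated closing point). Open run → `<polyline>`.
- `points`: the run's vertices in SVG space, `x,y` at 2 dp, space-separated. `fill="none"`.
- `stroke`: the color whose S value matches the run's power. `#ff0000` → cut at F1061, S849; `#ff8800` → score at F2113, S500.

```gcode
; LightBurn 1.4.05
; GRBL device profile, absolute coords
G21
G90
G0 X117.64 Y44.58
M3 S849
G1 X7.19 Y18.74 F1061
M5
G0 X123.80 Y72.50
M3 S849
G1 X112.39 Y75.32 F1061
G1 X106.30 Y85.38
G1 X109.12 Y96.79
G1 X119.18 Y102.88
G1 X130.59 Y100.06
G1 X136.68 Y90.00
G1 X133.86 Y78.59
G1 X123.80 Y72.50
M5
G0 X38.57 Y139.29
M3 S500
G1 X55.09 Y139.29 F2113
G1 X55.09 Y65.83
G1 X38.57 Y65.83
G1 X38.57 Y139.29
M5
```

Each laser-on run becomes one SVG element. Flip Y back into SVG space with y_svg = 162.26 − y_machine.

Run 1: S849 ⇒ cut layer `#ff0000`. The run is open, so emit a `<polyline>` with points (Y-flipped): 117.64,117.68 7.19,143.52.

Run 2: S849 ⇒ cut layer `#ff0000`. The run returns to its start, so emit a `<polygon>` with points (Y-flipped): 123.80,89.76 112.39,86.94 106.30,76.88 109.12,65.47 119.18,59.38 130.59,62.20 136.68,72.26 133.86,83.67.

Run 3: power S500 maps to stroke `#ff8800` (score). The run returns to its start, so emit a `<polygon>` with points (Y-flipped): 38.57,22.97 55.09,22.97 55.09,96.43 38.57,96.43.

<svg xmlns="http://www.w3.org/2000/svg" width="141.06mm" height="162.26mm" viewBox="0 0 141.06 162.26">
  <polyline points="117.64,117.68 7.19,143.52" fill="none" stroke="#ff0000"/>
  <polygon points="123.80,89.76 112.39,86.94 106.30,76.88 109.12,65.47 119.18,59.38 130.59,62.20 136.68,72.26 133.86,83.67" fill="none" stroke="#ff0000"/>
  <polygon points="38.57,22.97 55.09,22.97 55.09,96.43 38.57,96.43" fill="none" stroke="#ff8800"/>
</svg>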